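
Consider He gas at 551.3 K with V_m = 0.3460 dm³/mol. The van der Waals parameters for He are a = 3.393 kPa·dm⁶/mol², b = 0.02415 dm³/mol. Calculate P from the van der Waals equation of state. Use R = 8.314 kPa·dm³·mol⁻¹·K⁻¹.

P ≈ 14213 kPa

P = RT/(V_m − b) − a/V_m²
RT/(V_m − b) = (8.314)(551.3)/(0.3460 − 0.02415) = 4583.5/0.32185 = 14241 kPa
a/V_m² = 3.393/(0.3460)² = 28.342 kPa
P = 14241 − 28.342 = 14213 kPa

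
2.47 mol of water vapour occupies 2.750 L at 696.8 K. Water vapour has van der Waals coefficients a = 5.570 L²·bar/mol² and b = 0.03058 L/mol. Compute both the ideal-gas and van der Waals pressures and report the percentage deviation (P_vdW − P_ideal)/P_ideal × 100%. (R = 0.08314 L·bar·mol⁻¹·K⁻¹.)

-5.81 %

Ideal: P_ideal = nRT/V = (2.47)(0.08314)(696.8)/2.750 = 52.0334 bar
vdW: P = nRT/(V − nb) − a n²/V² = 143.092/2.67447 − 33.9820/7.56250 = 53.5029 − 4.49349 = 49.0094 bar
% deviation = (49.0094 − 52.0334)/52.0334 × 100% = -5.81%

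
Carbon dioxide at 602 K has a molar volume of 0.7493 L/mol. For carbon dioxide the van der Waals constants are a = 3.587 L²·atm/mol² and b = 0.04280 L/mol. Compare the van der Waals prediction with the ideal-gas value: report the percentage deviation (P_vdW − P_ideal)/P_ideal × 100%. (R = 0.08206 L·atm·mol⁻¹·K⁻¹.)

-3.63 %

Ideal: P_ideal = RT/V_m = (0.08206)(602)/0.7493 = 65.9284 atm
vdW: P = RT/(V_m − b) − a/V_m² = 49.4001/0.706500 − 3.587/0.561450 = 69.9223 − 6.38881 = 63.5335 atm
% deviation = (63.5335 − 65.9284)/65.9284 × 100% = -3.63%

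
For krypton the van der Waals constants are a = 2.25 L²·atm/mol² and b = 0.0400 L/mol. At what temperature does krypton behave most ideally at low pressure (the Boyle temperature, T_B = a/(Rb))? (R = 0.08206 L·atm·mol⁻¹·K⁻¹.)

For a van der Waals gas the second virial coefficient B₂ = b − a/(RT) vanishes at T_B = a/(Rb).
T_B = 2.25/(0.08206×0.0400) = 2.25/0.0032824 = 685.5 K

T_B ≈ 685.5 K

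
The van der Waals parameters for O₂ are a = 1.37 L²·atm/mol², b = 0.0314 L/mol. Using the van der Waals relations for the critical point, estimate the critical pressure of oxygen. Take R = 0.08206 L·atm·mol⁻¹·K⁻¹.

P_c ≈ 51.46 atm

For a van der Waals gas, P_c = a/(27b²).
P_c = 1.37/(27×(0.0314)²) = 1.37/0.026621 = 51.46 atm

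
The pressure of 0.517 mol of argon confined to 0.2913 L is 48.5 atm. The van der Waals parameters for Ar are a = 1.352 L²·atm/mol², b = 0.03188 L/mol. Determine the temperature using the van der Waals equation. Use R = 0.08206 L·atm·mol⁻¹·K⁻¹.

T = (P + a n²/V²)(V − nb)/(nR)
P + a n²/V² = 48.5 + (1.352)(0.517)²/(0.2913)² = 52.759 atm
V − nb = 0.2913 − (0.517)(0.03188) = 0.27482 L
T = (52.759)(0.27482)/((0.517)(0.08206)) = 341.8 K

T ≈ 341.8 K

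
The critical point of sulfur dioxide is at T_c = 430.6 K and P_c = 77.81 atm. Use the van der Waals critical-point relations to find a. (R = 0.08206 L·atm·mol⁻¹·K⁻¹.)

a ≈ 6.770 L²·atm/mol²

From T_c = 8a/(27Rb) and P_c = a/(27b²): a = 27 R² T_c²/(64 P_c).
a = 27×(0.08206)²×(430.6)²/(64×77.81) = 33711/4979.8 = 6.770 L²·atm/mol²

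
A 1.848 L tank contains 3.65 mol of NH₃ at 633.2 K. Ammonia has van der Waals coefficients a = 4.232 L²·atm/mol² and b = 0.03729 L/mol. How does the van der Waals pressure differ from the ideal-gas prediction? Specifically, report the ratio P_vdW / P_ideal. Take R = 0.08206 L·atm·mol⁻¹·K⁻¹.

P_vdW / P_ideal ≈ 0.9186

Ideal: P_ideal = nRT/V = (3.65)(0.08206)(633.2)/1.848 = 102.627 atm
vdW: P = nRT/(V − nb) − a n²/V² = 189.655/1.71189 − 56.3808/3.41510 = 110.787 − 16.5093 = 94.278 atm
Ratio = 94.278/102.627 = 0.9186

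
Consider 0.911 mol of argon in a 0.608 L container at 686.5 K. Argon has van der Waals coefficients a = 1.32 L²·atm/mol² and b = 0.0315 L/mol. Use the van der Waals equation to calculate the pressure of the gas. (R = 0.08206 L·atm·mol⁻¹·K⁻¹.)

P = nRT/(V − nb) − a n²/V²
nRT/(V − nb) = (0.911)(0.08206)(686.5)/(0.608 − 0.911×0.0315) = 51.320/0.57930 = 88.590 atm
a n²/V² = (1.32)(0.911)²/(0.608)² = 2.9635 atm
P = 88.590 − 2.9635 = 85.63 atm

P ≈ 85.63 atm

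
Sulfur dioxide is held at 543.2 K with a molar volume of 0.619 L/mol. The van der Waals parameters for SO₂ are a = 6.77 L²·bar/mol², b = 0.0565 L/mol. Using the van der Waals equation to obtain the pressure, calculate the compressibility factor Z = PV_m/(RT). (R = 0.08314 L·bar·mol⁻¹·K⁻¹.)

Z ≈ 0.8583

P = RT/(V_m − b) − a/V_m² = (0.08314)(543.2)/(0.619 − 0.0565) − 6.77/(0.619)²
  = 45.162/0.56250 − 17.669 = 80.288 − 17.669 = 62.619 bar
Z = PV_m/(RT) = (62.619)(0.619)/((0.08314)(543.2)) = 38.761/45.162 = 0.8583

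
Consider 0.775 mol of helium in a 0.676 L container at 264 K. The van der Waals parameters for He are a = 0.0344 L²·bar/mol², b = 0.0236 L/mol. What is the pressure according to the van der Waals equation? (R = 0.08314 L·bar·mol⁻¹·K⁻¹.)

P ≈ 25.82 bar

P = nRT/(V − nb) − a n²/V²
nRT/(V − nb) = (0.775)(0.08314)(264)/(0.676 − 0.775×0.0236) = 17.010/0.65771 = 25.862 bar
a n²/V² = (0.0344)(0.775)²/(0.676)² = 0.045214 bar
P = 25.862 − 0.045214 = 25.82 bar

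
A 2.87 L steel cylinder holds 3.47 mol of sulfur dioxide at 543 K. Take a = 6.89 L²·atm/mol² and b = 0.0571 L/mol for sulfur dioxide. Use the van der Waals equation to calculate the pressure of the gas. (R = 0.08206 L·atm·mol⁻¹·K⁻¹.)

P = nRT/(V − nb) − a n²/V²
nRT/(V − nb) = (3.47)(0.08206)(543)/(2.87 − 3.47×0.0571) = 154.62/2.6719 = 57.869 atm
a n²/V² = (6.89)(3.47)²/(2.87)² = 10.072 atm
P = 57.869 − 10.072 = 47.80 atm

P ≈ 47.80 atm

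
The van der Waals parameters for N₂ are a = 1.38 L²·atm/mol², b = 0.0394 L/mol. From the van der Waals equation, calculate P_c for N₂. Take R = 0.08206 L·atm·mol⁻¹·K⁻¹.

P_c ≈ 32.92 atm

For a van der Waals gas, P_c = a/(27b²).
P_c = 1.38/(27×(0.0394)²) = 1.38/0.041914 = 32.92 atm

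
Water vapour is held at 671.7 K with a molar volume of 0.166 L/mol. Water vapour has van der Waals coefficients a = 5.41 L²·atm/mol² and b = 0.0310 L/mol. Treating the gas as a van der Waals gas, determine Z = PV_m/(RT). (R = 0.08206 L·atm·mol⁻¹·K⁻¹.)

P = RT/(V_m − b) − a/V_m² = (0.08206)(671.7)/(0.166 − 0.0310) − 5.41/(0.166)²
  = 55.120/0.13500 − 196.33 = 408.30 − 196.33 = 211.97 atm
Z = PV_m/(RT) = (211.97)(0.166)/((0.08206)(671.7)) = 35.187/55.120 = 0.6384

Z ≈ 0.6384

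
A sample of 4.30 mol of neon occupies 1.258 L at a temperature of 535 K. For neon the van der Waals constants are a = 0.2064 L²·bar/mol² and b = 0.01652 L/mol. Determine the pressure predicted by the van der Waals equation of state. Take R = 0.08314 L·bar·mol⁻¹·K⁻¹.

P ≈ 158.7 bar

P = nRT/(V − nb) − a n²/V²
nRT/(V − nb) = (4.30)(0.08314)(535)/(1.258 − 4.30×0.01652) = 191.26/1.1870 = 161.13 bar
a n²/V² = (0.2064)(4.30)²/(1.258)² = 2.4115 bar
P = 161.13 − 2.4115 = 158.7 bar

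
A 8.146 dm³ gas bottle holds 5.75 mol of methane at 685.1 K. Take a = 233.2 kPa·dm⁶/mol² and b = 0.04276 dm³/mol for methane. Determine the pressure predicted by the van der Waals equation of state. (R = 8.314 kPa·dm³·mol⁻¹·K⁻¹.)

P ≈ 4030 kPa

P = nRT/(V − nb) − a n²/V²
nRT/(V − nb) = (5.75)(8.314)(685.1)/(8.146 − 5.75×0.04276) = 32752/7.9001 = 4145.8 kPa
a n²/V² = (233.2)(5.75)²/(8.146)² = 116.19 kPa
P = 4145.8 − 116.19 = 4030 kPa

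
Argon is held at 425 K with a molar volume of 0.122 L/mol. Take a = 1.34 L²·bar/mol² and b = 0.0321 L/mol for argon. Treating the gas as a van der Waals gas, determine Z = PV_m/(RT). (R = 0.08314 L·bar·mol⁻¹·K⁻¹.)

Z ≈ 1.046

P = RT/(V_m − b) − a/V_m² = (0.08314)(425)/(0.122 − 0.0321) − 1.34/(0.122)²
  = 35.335/0.089900 − 90.030 = 393.05 − 90.030 = 303.02 bar
Z = PV_m/(RT) = (303.02)(0.122)/((0.08314)(425)) = 36.968/35.335 = 1.046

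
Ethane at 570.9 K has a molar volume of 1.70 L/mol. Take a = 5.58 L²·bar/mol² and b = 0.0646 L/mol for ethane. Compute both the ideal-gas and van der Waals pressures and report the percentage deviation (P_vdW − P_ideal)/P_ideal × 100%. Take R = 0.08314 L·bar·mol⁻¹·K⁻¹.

Ideal: P_ideal = RT/V_m = (0.08314)(570.9)/1.70 = 27.9204 bar
vdW: P = RT/(V_m − b) − a/V_m² = 47.4646/1.63540 − 5.58/2.89000 = 29.0232 − 1.93080 = 27.0924 bar
% deviation = (27.0924 − 27.9204)/27.9204 × 100% = -2.97%

-2.97 %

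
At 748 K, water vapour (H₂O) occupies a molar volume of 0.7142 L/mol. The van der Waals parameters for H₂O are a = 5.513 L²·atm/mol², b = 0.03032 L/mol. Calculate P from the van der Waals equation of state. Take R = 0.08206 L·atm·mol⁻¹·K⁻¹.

P ≈ 78.95 atm

P = RT/(V_m − b) − a/V_m²
RT/(V_m − b) = (0.08206)(748)/(0.7142 − 0.03032) = 61.381/0.68388 = 89.754 atm
a/V_m² = 5.513/(0.7142)² = 10.808 atm
P = 89.754 − 10.808 = 78.95 atm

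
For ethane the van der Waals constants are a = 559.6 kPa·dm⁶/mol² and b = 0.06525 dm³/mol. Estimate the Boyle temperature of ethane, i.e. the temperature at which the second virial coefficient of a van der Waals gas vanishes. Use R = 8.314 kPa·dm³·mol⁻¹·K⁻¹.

For a van der Waals gas the second virial coefficient B₂ = b − a/(RT) vanishes at T_B = a/(Rb).
T_B = 559.6/(8.314×0.06525) = 559.6/0.54249 = 1032 K

T_B ≈ 1032 K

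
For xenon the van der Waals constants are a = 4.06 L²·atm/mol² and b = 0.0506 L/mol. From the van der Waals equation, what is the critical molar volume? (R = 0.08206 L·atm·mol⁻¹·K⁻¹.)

For a van der Waals gas, V_m,c = 3b.
V_m,c = 3×0.0506 = 0.1518 L/mol

V_m,c ≈ 0.1518 L/mol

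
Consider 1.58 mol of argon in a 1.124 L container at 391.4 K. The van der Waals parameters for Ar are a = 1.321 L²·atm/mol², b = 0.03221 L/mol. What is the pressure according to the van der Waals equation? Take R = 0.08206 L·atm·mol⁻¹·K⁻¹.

P = nRT/(V − nb) − a n²/V²
nRT/(V − nb) = (1.58)(0.08206)(391.4)/(1.124 − 1.58×0.03221) = 50.747/1.0731 = 47.290 atm
a n²/V² = (1.321)(1.58)²/(1.124)² = 2.6103 atm
P = 47.290 − 2.6103 = 44.68 atm

P ≈ 44.68 atm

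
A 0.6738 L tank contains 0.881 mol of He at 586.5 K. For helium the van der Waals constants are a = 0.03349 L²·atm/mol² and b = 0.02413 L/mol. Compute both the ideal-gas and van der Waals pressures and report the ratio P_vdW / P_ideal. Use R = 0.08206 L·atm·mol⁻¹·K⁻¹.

Ideal: P_ideal = nRT/V = (0.881)(0.08206)(586.5)/0.6738 = 62.9281 atm
vdW: P = nRT/(V − nb) − a n²/V² = 42.4009/0.652541 − 0.0259936/0.454006 = 64.9781 − 0.0572539 = 64.9208 atm
Ratio = 64.9208/62.9281 = 1.032

P_vdW / P_ideal ≈ 1.032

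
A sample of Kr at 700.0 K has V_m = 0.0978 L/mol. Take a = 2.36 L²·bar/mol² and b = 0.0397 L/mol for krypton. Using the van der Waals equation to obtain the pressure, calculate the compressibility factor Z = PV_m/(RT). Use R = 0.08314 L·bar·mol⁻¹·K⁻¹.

P = RT/(V_m − b) − a/V_m² = (0.08314)(700.0)/(0.0978 − 0.0397) − 2.36/(0.0978)²
  = 58.198/0.058100 − 246.74 = 1001.7 − 246.74 = 755.0 bar
Z = PV_m/(RT) = (755.0)(0.0978)/((0.08314)(700.0)) = 73.839/58.198 = 1.269

Z ≈ 1.269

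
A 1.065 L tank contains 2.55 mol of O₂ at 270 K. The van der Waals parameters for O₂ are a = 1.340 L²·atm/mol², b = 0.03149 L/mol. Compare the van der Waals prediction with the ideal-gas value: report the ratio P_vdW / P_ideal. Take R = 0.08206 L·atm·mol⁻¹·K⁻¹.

Ideal: P_ideal = nRT/V = (2.55)(0.08206)(270)/1.065 = 53.0501 atm
vdW: P = nRT/(V − nb) − a n²/V² = 56.4983/0.984701 − 8.71335/1.13423 = 57.3761 − 7.68217 = 49.6939 atm
Ratio = 49.6939/53.0501 = 0.9367

P_vdW / P_ideal ≈ 0.9367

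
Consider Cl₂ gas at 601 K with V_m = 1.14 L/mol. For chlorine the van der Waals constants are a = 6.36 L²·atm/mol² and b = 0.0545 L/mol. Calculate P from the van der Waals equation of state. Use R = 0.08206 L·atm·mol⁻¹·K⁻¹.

P ≈ 40.54 atm

P = RT/(V_m − b) − a/V_m²
RT/(V_m − b) = (0.08206)(601)/(1.14 − 0.0545) = 49.318/1.0855 = 45.433 atm
a/V_m² = 6.36/(1.14)² = 4.8938 atm
P = 45.433 − 4.8938 = 40.54 atm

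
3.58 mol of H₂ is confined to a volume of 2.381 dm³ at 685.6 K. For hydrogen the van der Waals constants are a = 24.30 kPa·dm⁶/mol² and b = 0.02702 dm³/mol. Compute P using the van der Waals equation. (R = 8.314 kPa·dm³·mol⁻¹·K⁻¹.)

P = nRT/(V − nb) − a n²/V²
nRT/(V − nb) = (3.58)(8.314)(685.6)/(2.381 − 3.58×0.02702) = 20406/2.2843 = 8933.2 kPa
a n²/V² = (24.30)(3.58)²/(2.381)² = 54.936 kPa
P = 8933.2 − 54.936 = 8878 kPa

P ≈ 8878 kPa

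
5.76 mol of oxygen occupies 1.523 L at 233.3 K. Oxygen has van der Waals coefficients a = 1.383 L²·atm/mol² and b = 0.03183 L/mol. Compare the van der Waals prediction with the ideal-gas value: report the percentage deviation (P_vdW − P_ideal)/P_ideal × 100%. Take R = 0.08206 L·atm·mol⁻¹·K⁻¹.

Ideal: P_ideal = nRT/V = (5.76)(0.08206)(233.3)/1.523 = 72.4050 atm
vdW: P = nRT/(V − nb) − a n²/V² = 110.273/1.33966 − 45.8846/2.31953 = 82.3142 − 19.7819 = 62.5323 atm
% deviation = (62.5323 − 72.4050)/72.4050 × 100% = -13.64%

-13.64 %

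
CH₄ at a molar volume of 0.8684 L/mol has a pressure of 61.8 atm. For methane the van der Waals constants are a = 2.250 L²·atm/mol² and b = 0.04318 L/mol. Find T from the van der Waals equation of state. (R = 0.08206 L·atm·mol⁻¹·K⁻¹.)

T = (P + a/V_m²)(V_m − b)/R
P + a/V_m² = 61.8 + 2.250/(0.8684)² = 64.784 atm
V_m − b = 0.8684 − 0.04318 = 0.82522 L/mol
T = (64.784)(0.82522)/0.08206 = 651.5 K

T ≈ 651.5 K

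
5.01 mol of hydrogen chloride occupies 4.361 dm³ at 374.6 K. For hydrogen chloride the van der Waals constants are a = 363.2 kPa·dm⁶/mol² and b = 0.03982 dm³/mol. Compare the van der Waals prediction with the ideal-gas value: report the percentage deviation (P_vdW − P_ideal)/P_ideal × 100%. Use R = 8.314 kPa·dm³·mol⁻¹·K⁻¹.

Ideal: P_ideal = nRT/V = (5.01)(8.314)(374.6)/4.361 = 3577.91 kPa
vdW: P = nRT/(V − nb) − a n²/V² = 15603.3/4.16150 − 9116.36/19.0183 = 3749.44 − 479.347 = 3270.09 kPa
% deviation = (3270.09 − 3577.91)/3577.91 × 100% = -8.60%

-8.60 %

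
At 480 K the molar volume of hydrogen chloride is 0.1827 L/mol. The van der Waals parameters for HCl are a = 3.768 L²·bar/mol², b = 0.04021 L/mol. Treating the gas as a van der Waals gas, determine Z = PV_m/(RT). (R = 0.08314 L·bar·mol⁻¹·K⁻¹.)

P = RT/(V_m − b) − a/V_m² = (0.08314)(480)/(0.1827 − 0.04021) − 3.768/(0.1827)²
  = 39.907/0.14249 − 112.88 = 280.07 − 112.88 = 167.19 bar
Z = PV_m/(RT) = (167.19)(0.1827)/((0.08314)(480)) = 30.546/39.907 = 0.7654

Z ≈ 0.7654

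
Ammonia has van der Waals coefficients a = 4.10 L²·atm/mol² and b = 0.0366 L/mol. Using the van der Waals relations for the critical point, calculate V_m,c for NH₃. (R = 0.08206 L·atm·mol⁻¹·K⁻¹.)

V_m,c ≈ 0.1098 L/mol

For a van der Waals gas, V_m,c = 3b.
V_m,c = 3×0.0366 = 0.1098 L/mol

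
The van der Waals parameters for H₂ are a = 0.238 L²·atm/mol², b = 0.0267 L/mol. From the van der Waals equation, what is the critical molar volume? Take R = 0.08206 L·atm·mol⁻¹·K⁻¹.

For a van der Waals gas, V_m,c = 3b.
V_m,c = 3×0.0267 = 0.08010 L/mol

V_m,c ≈ 0.08010 L/mol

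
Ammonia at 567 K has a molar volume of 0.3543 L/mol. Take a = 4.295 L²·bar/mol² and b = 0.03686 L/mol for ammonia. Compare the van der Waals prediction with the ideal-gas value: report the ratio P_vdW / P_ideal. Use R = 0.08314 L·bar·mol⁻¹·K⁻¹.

Ideal: P_ideal = RT/V_m = (0.08314)(567)/0.3543 = 133.052 bar
vdW: P = RT/(V_m − b) − a/V_m² = 47.1404/0.317440 − 4.295/0.125528 = 148.502 − 34.2155 = 114.287 bar
Ratio = 114.287/133.052 = 0.8590

P_vdW / P_ideal ≈ 0.8590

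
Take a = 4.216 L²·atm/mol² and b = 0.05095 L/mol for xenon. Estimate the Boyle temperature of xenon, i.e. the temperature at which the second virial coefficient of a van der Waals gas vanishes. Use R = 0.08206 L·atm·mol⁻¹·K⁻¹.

For a van der Waals gas the second virial coefficient B₂ = b − a/(RT) vanishes at T_B = a/(Rb).
T_B = 4.216/(0.08206×0.05095) = 4.216/0.0041810 = 1008 K

T_B ≈ 1008 K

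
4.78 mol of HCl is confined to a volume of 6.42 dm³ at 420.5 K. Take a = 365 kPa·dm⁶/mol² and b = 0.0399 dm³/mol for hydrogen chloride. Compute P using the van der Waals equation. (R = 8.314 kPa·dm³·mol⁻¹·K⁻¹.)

P ≈ 2480 kPa

P = nRT/(V − nb) − a n²/V²
nRT/(V − nb) = (4.78)(8.314)(420.5)/(6.42 − 4.78×0.0399) = 16711/6.2293 = 2682.6 kPa
a n²/V² = (365)(4.78)²/(6.42)² = 202.34 kPa
P = 2682.6 − 202.34 = 2480 kPa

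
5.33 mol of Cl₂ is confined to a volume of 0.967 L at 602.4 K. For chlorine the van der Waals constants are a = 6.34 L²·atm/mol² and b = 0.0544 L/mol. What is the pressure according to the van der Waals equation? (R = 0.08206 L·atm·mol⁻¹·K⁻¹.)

P = nRT/(V − nb) − a n²/V²
nRT/(V − nb) = (5.33)(0.08206)(602.4)/(0.967 − 5.33×0.0544) = 263.48/0.67705 = 389.16 atm
a n²/V² = (6.34)(5.33)²/(0.967)² = 192.62 atm
P = 389.16 − 192.62 = 196.5 atm

P ≈ 196.5 atm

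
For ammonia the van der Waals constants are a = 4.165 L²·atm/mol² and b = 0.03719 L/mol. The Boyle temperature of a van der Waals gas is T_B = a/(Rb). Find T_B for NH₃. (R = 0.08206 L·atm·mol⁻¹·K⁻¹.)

For a van der Waals gas the second virial coefficient B₂ = b − a/(RT) vanishes at T_B = a/(Rb).
T_B = 4.165/(0.08206×0.03719) = 4.165/0.0030518 = 1365 K

T_B ≈ 1365 K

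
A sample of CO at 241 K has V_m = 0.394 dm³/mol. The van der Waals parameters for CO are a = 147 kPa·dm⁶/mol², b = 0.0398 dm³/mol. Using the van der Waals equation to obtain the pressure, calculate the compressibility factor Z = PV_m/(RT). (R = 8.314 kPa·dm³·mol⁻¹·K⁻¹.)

Z ≈ 0.9262

P = RT/(V_m − b) − a/V_m² = (8.314)(241)/(0.394 − 0.0398) − 147/(0.394)²
  = 2003.7/0.35420 − 946.95 = 5657.0 − 946.95 = 4710.1 kPa
Z = PV_m/(RT) = (4710.1)(0.394)/((8.314)(241)) = 1855.8/2003.7 = 0.9262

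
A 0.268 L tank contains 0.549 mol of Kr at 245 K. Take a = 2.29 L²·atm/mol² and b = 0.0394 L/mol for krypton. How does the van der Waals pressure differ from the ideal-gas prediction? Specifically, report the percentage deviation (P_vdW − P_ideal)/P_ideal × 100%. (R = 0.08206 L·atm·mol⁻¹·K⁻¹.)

-14.55 %

Ideal: P_ideal = nRT/V = (0.549)(0.08206)(245)/0.268 = 41.1846 atm
vdW: P = nRT/(V − nb) − a n²/V² = 11.0375/0.246369 − 0.690208/0.0718240 = 44.8007 − 9.60971 = 35.1910 atm
% deviation = (35.1910 − 41.1846)/41.1846 × 100% = -14.55%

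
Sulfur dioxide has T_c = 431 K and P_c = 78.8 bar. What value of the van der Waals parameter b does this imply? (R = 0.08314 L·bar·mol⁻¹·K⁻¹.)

b ≈ 0.05684 L/mol

From T_c = 8a/(27Rb) and P_c = a/(27b²): b = R T_c/(8 P_c).
b = (0.08314)(431)/(8×78.8) = 35.833/630.40 = 0.05684 L/mol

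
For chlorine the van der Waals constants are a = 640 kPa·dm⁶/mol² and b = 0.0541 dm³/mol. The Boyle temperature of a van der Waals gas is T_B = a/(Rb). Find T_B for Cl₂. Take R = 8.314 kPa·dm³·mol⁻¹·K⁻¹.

T_B ≈ 1423 K

For a van der Waals gas the second virial coefficient B₂ = b − a/(RT) vanishes at T_B = a/(Rb).
T_B = 640/(8.314×0.0541) = 640/0.44979 = 1423 K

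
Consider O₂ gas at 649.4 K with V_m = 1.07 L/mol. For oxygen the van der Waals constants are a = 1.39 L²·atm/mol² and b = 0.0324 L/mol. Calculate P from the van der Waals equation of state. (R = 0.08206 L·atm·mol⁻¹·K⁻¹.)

P ≈ 50.14 atm

P = RT/(V_m − b) − a/V_m²
RT/(V_m − b) = (0.08206)(649.4)/(1.07 − 0.0324) = 53.290/1.0376 = 51.359 atm
a/V_m² = 1.39/(1.07)² = 1.2141 atm
P = 51.359 − 1.2141 = 50.14 atm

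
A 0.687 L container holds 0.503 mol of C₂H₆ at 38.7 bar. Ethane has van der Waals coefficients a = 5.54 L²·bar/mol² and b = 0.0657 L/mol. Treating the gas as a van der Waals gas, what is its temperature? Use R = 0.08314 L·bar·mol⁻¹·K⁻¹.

T = (P + a n²/V²)(V − nb)/(nR)
P + a n²/V² = 38.7 + (5.54)(0.503)²/(0.687)² = 41.670 bar
V − nb = 0.687 − (0.503)(0.0657) = 0.65395 L
T = (41.670)(0.65395)/((0.503)(0.08314)) = 651.6 K

T ≈ 651.6 K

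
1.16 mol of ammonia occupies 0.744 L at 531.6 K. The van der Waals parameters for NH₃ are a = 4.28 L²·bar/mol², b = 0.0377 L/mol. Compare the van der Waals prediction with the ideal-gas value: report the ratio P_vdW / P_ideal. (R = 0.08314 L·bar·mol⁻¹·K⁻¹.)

P_vdW / P_ideal ≈ 0.9115

Ideal: P_ideal = nRT/V = (1.16)(0.08314)(531.6)/0.744 = 68.9097 bar
vdW: P = nRT/(V − nb) − a n²/V² = 51.2688/0.700268 − 5.75917/0.553536 = 73.2131 − 10.4043 = 62.8088 bar
Ratio = 62.8088/68.9097 = 0.9115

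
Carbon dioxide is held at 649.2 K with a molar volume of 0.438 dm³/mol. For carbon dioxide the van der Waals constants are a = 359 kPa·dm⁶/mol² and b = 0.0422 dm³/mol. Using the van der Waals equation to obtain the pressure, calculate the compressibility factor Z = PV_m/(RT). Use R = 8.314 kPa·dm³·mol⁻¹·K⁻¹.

P = RT/(V_m − b) − a/V_m² = (8.314)(649.2)/(0.438 − 0.0422) − 359/(0.438)²
  = 5397.4/0.39580 − 1871.3 = 13637 − 1871.3 = 11766 kPa
Z = PV_m/(RT) = (11766)(0.438)/((8.314)(649.2)) = 5153.5/5397.4 = 0.9548

Z ≈ 0.9548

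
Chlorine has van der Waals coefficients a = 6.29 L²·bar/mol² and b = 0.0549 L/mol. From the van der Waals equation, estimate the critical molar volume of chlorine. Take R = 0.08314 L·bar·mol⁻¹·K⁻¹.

V_m,c ≈ 0.1647 L/mol

For a van der Waals gas, V_m,c = 3b.
V_m,c = 3×0.0549 = 0.1647 L/mol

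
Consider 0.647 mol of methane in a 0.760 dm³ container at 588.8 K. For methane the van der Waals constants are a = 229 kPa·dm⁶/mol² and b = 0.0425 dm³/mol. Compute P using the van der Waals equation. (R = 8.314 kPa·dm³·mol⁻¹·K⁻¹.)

P ≈ 4158 kPa

P = nRT/(V − nb) − a n²/V²
nRT/(V − nb) = (0.647)(8.314)(588.8)/(0.760 − 0.647×0.0425) = 3167.2/0.73250 = 4323.8 kPa
a n²/V² = (229)(0.647)²/(0.760)² = 165.97 kPa
P = 4323.8 − 165.97 = 4158 kPa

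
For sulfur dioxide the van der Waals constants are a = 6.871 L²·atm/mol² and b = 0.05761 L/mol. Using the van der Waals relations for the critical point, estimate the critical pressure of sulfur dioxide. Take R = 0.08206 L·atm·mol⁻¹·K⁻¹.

For a van der Waals gas, P_c = a/(27b²).
P_c = 6.871/(27×(0.05761)²) = 6.871/0.089611 = 76.68 atm

P_c ≈ 76.68 atm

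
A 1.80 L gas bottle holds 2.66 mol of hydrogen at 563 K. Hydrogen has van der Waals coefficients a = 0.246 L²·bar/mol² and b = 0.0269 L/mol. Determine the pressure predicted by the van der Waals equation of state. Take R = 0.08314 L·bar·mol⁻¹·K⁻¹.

P ≈ 71.50 bar

P = nRT/(V − nb) − a n²/V²
nRT/(V − nb) = (2.66)(0.08314)(563)/(1.80 − 2.66×0.0269) = 124.51/1.7284 = 72.038 bar
a n²/V² = (0.246)(2.66)²/(1.80)² = 0.53722 bar
P = 72.038 − 0.53722 = 71.50 bar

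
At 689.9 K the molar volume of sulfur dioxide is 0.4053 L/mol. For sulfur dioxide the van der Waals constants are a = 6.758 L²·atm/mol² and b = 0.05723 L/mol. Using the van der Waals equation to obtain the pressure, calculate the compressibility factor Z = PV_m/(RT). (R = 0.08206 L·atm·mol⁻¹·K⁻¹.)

P = RT/(V_m − b) − a/V_m² = (0.08206)(689.9)/(0.4053 − 0.05723) − 6.758/(0.4053)²
  = 56.613/0.34807 − 41.140 = 162.65 − 41.140 = 121.51 atm
Z = PV_m/(RT) = (121.51)(0.4053)/((0.08206)(689.9)) = 49.248/56.613 = 0.8699

Z ≈ 0.8699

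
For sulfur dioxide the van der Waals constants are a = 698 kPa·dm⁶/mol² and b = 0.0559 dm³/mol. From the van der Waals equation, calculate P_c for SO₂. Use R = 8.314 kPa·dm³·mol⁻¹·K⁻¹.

For a van der Waals gas, P_c = a/(27b²).
P_c = 698/(27×(0.0559)²) = 698/0.084370 = 8273 kPa

P_c ≈ 8273 kPa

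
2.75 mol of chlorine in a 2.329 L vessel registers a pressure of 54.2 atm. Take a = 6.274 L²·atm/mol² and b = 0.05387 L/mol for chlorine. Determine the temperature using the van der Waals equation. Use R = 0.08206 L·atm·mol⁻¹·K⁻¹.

T = (P + a n²/V²)(V − nb)/(nR)
P + a n²/V² = 54.2 + (6.274)(2.75)²/(2.329)² = 62.947 atm
V − nb = 2.329 − (2.75)(0.05387) = 2.1809 L
T = (62.947)(2.1809)/((2.75)(0.08206)) = 608.3 K

T ≈ 608.3 K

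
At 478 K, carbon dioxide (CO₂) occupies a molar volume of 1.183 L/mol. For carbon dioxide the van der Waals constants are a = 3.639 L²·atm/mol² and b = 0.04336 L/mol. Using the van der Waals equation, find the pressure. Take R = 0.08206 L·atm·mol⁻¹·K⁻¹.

P = RT/(V_m − b) − a/V_m²
RT/(V_m − b) = (0.08206)(478)/(1.183 − 0.04336) = 39.225/1.1396 = 34.420 atm
a/V_m² = 3.639/(1.183)² = 2.6002 atm
P = 34.420 − 2.6002 = 31.82 atm

P ≈ 31.82 atm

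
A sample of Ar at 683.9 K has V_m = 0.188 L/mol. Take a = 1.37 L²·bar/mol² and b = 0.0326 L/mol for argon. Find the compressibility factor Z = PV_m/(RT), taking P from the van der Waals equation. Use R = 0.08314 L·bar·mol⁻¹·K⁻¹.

P = RT/(V_m − b) − a/V_m² = (0.08314)(683.9)/(0.188 − 0.0326) − 1.37/(0.188)²
  = 56.859/0.15540 − 38.762 = 365.89 − 38.762 = 327.13 bar
Z = PV_m/(RT) = (327.13)(0.188)/((0.08314)(683.9)) = 61.500/56.859 = 1.082

Z ≈ 1.082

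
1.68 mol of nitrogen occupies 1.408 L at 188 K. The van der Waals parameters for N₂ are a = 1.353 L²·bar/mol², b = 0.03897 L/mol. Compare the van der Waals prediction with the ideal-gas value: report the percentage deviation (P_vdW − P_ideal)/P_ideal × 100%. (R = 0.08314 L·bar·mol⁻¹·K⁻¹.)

Ideal: P_ideal = nRT/V = (1.68)(0.08314)(188)/1.408 = 18.6498 bar
vdW: P = nRT/(V − nb) − a n²/V² = 26.2589/1.34253 − 3.81871/1.98246 = 19.5593 − 1.92625 = 17.6331 bar
% deviation = (17.6331 − 18.6498)/18.6498 × 100% = -5.45%

-5.45 %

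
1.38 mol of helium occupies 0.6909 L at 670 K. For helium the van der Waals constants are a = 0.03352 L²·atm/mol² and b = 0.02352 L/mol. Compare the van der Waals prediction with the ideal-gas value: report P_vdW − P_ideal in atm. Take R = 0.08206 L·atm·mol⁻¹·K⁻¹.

Ideal: P_ideal = nRT/V = (1.38)(0.08206)(670)/0.6909 = 109.817 atm
vdW: P = nRT/(V − nb) − a n²/V² = 75.8727/0.658442 − 0.0638355/0.477343 = 115.231 − 0.133731 = 115.097 atm
ΔP = 115.097 − 109.817 = 5.28 atm

ΔP ≈ 5.28 atm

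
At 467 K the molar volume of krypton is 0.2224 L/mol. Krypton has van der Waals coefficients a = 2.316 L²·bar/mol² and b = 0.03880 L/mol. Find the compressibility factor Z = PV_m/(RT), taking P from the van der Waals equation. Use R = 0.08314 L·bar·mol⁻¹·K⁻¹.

P = RT/(V_m − b) − a/V_m² = (0.08314)(467)/(0.2224 − 0.03880) − 2.316/(0.2224)²
  = 38.826/0.18360 − 46.824 = 211.47 − 46.824 = 164.65 bar
Z = PV_m/(RT) = (164.65)(0.2224)/((0.08314)(467)) = 36.618/38.826 = 0.9431

Z ≈ 0.9431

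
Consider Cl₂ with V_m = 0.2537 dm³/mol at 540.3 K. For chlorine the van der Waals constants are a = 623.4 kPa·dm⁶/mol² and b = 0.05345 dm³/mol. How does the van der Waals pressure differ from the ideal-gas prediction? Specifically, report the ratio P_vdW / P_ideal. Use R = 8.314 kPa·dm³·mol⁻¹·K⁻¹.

Ideal: P_ideal = RT/V_m = (8.314)(540.3)/0.2537 = 17706.2 kPa
vdW: P = RT/(V_m − b) − a/V_m² = 4492.05/0.200250 − 623.4/0.0643637 = 22432.2 − 9685.58 = 12746.6 kPa
Ratio = 12746.6/17706.2 = 0.7199

P_vdW / P_ideal ≈ 0.7199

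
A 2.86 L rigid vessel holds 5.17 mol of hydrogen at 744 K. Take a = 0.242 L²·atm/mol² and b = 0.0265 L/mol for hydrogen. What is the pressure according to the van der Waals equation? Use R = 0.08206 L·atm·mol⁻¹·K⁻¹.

P ≈ 115.1 atm

P = nRT/(V − nb) − a n²/V²
nRT/(V − nb) = (5.17)(0.08206)(744)/(2.86 − 5.17×0.0265) = 315.64/2.7230 = 115.92 atm
a n²/V² = (0.242)(5.17)²/(2.86)² = 0.79080 atm
P = 115.92 − 0.79080 = 115.1 atm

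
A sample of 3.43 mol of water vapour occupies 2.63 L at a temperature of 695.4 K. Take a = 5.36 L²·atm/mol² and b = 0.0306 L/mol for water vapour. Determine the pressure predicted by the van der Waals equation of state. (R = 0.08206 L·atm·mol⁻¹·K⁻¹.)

P = nRT/(V − nb) − a n²/V²
nRT/(V − nb) = (3.43)(0.08206)(695.4)/(2.63 − 3.43×0.0306) = 195.73/2.5250 = 77.517 atm
a n²/V² = (5.36)(3.43)²/(2.63)² = 9.1168 atm
P = 77.517 − 9.1168 = 68.40 atm

P ≈ 68.40 atm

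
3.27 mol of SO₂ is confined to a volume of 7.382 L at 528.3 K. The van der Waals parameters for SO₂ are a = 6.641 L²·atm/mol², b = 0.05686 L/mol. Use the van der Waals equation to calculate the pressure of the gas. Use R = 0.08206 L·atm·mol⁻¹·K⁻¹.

P = nRT/(V − nb) − a n²/V²
nRT/(V − nb) = (3.27)(0.08206)(528.3)/(7.382 − 3.27×0.05686) = 141.76/7.1961 = 19.700 atm
a n²/V² = (6.641)(3.27)²/(7.382)² = 1.3031 atm
P = 19.700 − 1.3031 = 18.40 atm

P ≈ 18.40 atm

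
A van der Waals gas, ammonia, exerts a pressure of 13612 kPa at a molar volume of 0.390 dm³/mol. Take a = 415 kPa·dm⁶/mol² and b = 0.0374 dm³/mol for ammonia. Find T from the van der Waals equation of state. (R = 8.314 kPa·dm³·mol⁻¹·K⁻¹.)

T ≈ 693.0 K

T = (P + a/V_m²)(V_m − b)/R
P + a/V_m² = 13612 + 415/(0.390)² = 16340 kPa
V_m − b = 0.390 − 0.0374 = 0.35260 dm³/mol
T = (16340)(0.35260)/8.314 = 693.0 K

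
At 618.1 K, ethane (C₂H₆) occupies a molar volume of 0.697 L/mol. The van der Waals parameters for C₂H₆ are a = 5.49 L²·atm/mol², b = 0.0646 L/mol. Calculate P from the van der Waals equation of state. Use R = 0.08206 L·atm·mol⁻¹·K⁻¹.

P ≈ 68.90 atm

P = RT/(V_m − b) − a/V_m²
RT/(V_m − b) = (0.08206)(618.1)/(0.697 − 0.0646) = 50.721/0.63240 = 80.204 atm
a/V_m² = 5.49/(0.697)² = 11.301 atm
P = 80.204 − 11.301 = 68.90 atm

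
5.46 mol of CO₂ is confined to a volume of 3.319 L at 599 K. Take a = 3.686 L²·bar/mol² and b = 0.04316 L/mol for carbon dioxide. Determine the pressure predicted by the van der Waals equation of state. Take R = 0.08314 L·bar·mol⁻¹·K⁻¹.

P ≈ 78.21 bar

P = nRT/(V − nb) − a n²/V²
nRT/(V − nb) = (5.46)(0.08314)(599)/(3.319 − 5.46×0.04316) = 271.91/3.0833 = 88.188 bar
a n²/V² = (3.686)(5.46)²/(3.319)² = 9.9753 bar
P = 88.188 − 9.9753 = 78.21 bar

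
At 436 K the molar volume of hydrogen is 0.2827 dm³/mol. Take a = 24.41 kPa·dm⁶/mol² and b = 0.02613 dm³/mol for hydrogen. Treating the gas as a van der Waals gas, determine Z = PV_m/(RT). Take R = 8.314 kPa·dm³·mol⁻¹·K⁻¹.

Z ≈ 1.078

P = RT/(V_m − b) − a/V_m² = (8.314)(436)/(0.2827 − 0.02613) − 24.41/(0.2827)²
  = 3624.9/0.25657 − 305.43 = 14128 − 305.43 = 13823 kPa
Z = PV_m/(RT) = (13823)(0.2827)/((8.314)(436)) = 3907.8/3624.9 = 1.078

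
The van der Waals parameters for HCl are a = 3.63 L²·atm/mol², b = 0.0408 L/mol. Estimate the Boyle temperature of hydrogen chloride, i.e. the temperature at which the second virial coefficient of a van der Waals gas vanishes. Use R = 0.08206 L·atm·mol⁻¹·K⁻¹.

T_B ≈ 1084 K

For a van der Waals gas the second virial coefficient B₂ = b − a/(RT) vanishes at T_B = a/(Rb).
T_B = 3.63/(0.08206×0.0408) = 3.63/0.0033480 = 1084 K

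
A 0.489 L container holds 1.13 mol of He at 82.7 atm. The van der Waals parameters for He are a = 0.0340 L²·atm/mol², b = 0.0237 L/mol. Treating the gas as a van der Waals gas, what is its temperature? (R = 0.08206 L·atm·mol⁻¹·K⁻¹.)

T ≈ 413.1 K

T = (P + a n²/V²)(V − nb)/(nR)
P + a n²/V² = 82.7 + (0.0340)(1.13)²/(0.489)² = 82.882 atm
V − nb = 0.489 − (1.13)(0.0237) = 0.46222 L
T = (82.882)(0.46222)/((1.13)(0.08206)) = 413.1 K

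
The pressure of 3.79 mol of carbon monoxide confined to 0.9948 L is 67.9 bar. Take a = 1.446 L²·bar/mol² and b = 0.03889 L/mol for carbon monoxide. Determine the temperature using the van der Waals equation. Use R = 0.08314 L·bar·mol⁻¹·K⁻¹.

T ≈ 239.0 K

T = (P + a n²/V²)(V − nb)/(nR)
P + a n²/V² = 67.9 + (1.446)(3.79)²/(0.9948)² = 88.888 bar
V − nb = 0.9948 − (3.79)(0.03889) = 0.84741 L
T = (88.888)(0.84741)/((3.79)(0.08314)) = 239.0 K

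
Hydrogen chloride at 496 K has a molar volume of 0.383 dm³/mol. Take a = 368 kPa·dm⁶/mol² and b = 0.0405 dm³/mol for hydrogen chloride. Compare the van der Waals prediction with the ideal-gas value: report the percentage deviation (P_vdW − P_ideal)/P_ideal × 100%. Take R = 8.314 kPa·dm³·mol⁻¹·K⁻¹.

Ideal: P_ideal = RT/V_m = (8.314)(496)/0.383 = 10767.0 kPa
vdW: P = RT/(V_m − b) − a/V_m² = 4123.74/0.342500 − 368/0.146689 = 12040.1 − 2508.71 = 9531.4 kPa
% deviation = (9531.4 − 10767.0)/10767.0 × 100% = -11.48%

-11.48 %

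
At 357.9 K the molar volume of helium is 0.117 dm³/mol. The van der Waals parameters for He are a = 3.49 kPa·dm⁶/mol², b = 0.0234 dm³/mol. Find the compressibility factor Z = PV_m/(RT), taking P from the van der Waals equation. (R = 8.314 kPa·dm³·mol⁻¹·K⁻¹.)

P = RT/(V_m − b) − a/V_m² = (8.314)(357.9)/(0.117 − 0.0234) − 3.49/(0.117)²
  = 2975.6/0.093600 − 254.95 = 31791 − 254.95 = 31536 kPa
Z = PV_m/(RT) = (31536)(0.117)/((8.314)(357.9)) = 3689.7/2975.6 = 1.240

Z ≈ 1.240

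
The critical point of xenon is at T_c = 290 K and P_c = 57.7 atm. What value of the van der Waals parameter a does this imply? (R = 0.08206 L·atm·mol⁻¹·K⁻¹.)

From T_c = 8a/(27Rb) and P_c = a/(27b²): a = 27 R² T_c²/(64 P_c).
a = 27×(0.08206)²×(290)²/(64×57.7) = 15291/3692.8 = 4.141 L²·atm/mol²

a ≈ 4.141 L²·atm/mol²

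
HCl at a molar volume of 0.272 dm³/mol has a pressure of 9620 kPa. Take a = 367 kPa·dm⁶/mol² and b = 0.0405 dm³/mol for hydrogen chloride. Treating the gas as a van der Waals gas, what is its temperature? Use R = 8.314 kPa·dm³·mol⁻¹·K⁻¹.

T ≈ 406.0 K

T = (P + a/V_m²)(V_m − b)/R
P + a/V_m² = 9620 + 367/(0.272)² = 14581 kPa
V_m − b = 0.272 − 0.0405 = 0.23150 dm³/mol
T = (14581)(0.23150)/8.314 = 406.0 K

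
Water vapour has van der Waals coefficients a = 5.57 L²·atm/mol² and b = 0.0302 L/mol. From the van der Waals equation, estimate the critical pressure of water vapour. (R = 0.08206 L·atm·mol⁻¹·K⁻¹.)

For a van der Waals gas, P_c = a/(27b²).
P_c = 5.57/(27×(0.0302)²) = 5.57/0.024625 = 226.2 atm

P_c ≈ 226.2 atm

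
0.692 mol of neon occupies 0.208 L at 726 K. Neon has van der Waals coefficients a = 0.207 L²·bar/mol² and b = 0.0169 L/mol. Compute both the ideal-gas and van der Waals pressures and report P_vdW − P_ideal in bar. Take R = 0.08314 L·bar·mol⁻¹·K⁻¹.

ΔP ≈ 9.67 bar

Ideal: P_ideal = nRT/V = (0.692)(0.08314)(726)/0.208 = 200.812 bar
vdW: P = nRT/(V − nb) − a n²/V² = 41.7689/0.196305 − 0.0991248/0.0432640 = 212.776 − 2.29116 = 210.485 bar
ΔP = 210.485 − 200.812 = 9.67 bar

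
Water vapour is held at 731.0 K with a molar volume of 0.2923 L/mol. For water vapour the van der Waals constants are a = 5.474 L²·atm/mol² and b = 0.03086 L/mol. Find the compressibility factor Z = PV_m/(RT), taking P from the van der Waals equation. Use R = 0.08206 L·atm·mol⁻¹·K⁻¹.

P = RT/(V_m − b) − a/V_m² = (0.08206)(731.0)/(0.2923 − 0.03086) − 5.474/(0.2923)²
  = 59.986/0.26144 − 64.069 = 229.44 − 64.069 = 165.37 atm
Z = PV_m/(RT) = (165.37)(0.2923)/((0.08206)(731.0)) = 48.338/59.986 = 0.8058

Z ≈ 0.8058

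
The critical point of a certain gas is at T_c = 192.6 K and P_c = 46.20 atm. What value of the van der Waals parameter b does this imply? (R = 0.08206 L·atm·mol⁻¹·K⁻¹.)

From T_c = 8a/(27Rb) and P_c = a/(27b²): b = R T_c/(8 P_c).
b = (0.08206)(192.6)/(8×46.20) = 15.805/369.60 = 0.04276 L/mol

b ≈ 0.04276 L/mol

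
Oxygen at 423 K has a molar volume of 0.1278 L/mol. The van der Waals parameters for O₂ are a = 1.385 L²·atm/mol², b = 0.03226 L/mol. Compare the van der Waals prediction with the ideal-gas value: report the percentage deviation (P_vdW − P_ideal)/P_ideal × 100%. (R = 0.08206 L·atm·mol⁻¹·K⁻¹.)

Ideal: P_ideal = RT/V_m = (0.08206)(423)/0.1278 = 271.607 atm
vdW: P = RT/(V_m − b) − a/V_m² = 34.7114/0.0955400 − 1.385/0.0163328 = 363.318 − 84.7987 = 278.519 atm
% deviation = (278.519 − 271.607)/271.607 × 100% = 2.54%

2.54 %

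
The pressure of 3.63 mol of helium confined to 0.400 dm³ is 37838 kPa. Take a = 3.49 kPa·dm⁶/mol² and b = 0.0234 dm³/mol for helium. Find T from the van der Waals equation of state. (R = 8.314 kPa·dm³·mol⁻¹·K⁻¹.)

T ≈ 398.0 K

T = (P + a n²/V²)(V − nb)/(nR)
P + a n²/V² = 37838 + (3.49)(3.63)²/(0.400)² = 38125 kPa
V − nb = 0.400 − (3.63)(0.0234) = 0.31506 dm³
T = (38125)(0.31506)/((3.63)(8.314)) = 398.0 K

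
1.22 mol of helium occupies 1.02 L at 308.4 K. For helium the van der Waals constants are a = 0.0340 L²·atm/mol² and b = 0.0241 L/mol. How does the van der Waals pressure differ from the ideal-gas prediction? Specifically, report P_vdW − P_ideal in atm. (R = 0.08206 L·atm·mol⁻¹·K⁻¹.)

ΔP ≈ 0.850 atm

Ideal: P_ideal = nRT/V = (1.22)(0.08206)(308.4)/1.02 = 30.2695 atm
vdW: P = nRT/(V − nb) − a n²/V² = 30.8749/0.990598 − 0.0506056/1.04040 = 31.1679 − 0.0486405 = 31.1193 atm
ΔP = 31.1193 − 30.2695 = 0.850 atm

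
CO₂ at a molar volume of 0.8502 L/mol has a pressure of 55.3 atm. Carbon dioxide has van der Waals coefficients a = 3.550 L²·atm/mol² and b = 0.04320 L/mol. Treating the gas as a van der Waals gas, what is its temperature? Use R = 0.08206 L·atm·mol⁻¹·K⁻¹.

T = (P + a/V_m²)(V_m − b)/R
P + a/V_m² = 55.3 + 3.550/(0.8502)² = 60.211 atm
V_m − b = 0.8502 − 0.04320 = 0.80700 L/mol
T = (60.211)(0.80700)/0.08206 = 592.1 K

T ≈ 592.1 K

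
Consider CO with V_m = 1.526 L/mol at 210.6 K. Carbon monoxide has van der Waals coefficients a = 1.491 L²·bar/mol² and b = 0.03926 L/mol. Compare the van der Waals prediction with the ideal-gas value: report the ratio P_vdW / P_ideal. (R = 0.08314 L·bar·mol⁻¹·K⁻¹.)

P_vdW / P_ideal ≈ 0.9706

Ideal: P_ideal = RT/V_m = (0.08314)(210.6)/1.526 = 11.4740 bar
vdW: P = RT/(V_m − b) − a/V_m² = 17.5093/1.48674 − 1.491/2.32868 = 11.7770 − 0.640277 = 11.1367 bar
Ratio = 11.1367/11.4740 = 0.9706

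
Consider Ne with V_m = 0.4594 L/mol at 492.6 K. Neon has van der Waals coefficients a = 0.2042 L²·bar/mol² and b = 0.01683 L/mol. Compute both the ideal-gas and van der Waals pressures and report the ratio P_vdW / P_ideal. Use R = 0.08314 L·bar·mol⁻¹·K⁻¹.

P_vdW / P_ideal ≈ 1.027

Ideal: P_ideal = RT/V_m = (0.08314)(492.6)/0.4594 = 89.1484 bar
vdW: P = RT/(V_m − b) − a/V_m² = 40.9548/0.442570 − 0.2042/0.211048 = 92.5386 − 0.967552 = 91.5710 bar
Ratio = 91.5710/89.1484 = 1.027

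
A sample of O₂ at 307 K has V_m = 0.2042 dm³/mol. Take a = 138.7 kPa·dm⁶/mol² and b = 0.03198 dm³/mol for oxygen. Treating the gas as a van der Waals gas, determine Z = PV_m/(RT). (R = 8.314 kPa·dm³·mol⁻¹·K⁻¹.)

P = RT/(V_m − b) − a/V_m² = (8.314)(307)/(0.2042 − 0.03198) − 138.7/(0.2042)²
  = 2552.4/0.17222 − 3326.3 = 14821 − 3326.3 = 11495 kPa
Z = PV_m/(RT) = (11495)(0.2042)/((8.314)(307)) = 2347.3/2552.4 = 0.9196

Z ≈ 0.9196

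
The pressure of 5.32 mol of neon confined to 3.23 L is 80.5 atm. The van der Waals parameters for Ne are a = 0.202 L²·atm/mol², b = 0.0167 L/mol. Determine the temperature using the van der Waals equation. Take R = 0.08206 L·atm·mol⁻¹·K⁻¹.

T = (P + a n²/V²)(V − nb)/(nR)
P + a n²/V² = 80.5 + (0.202)(5.32)²/(3.23)² = 81.048 atm
V − nb = 3.23 − (5.32)(0.0167) = 3.1412 L
T = (81.048)(3.1412)/((5.32)(0.08206)) = 583.2 K

T ≈ 583.2 K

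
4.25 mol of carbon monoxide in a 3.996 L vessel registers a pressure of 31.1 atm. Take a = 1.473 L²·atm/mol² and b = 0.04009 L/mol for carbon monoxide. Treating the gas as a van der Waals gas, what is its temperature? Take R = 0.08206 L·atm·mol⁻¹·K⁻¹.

T ≈ 359.4 K

T = (P + a n²/V²)(V − nb)/(nR)
P + a n²/V² = 31.1 + (1.473)(4.25)²/(3.996)² = 32.766 atm
V − nb = 3.996 − (4.25)(0.04009) = 3.8256 L
T = (32.766)(3.8256)/((4.25)(0.08206)) = 359.4 K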